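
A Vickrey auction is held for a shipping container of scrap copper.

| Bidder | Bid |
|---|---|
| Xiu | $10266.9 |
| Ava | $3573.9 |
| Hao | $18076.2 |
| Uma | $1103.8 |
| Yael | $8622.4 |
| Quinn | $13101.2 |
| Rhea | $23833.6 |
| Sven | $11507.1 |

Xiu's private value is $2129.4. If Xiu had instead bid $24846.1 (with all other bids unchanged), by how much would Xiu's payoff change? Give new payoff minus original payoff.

The highest bid among the other bidders is $23833.6; Xiu's bid doesn't change that.
Original bid $10266.9: Xiu is not highest (top rival bid is $23833.6); payoff $0.
Alternative bid $24846.1: Xiu is highest, pays the top rival bid $23833.6; payoff $2129.4 − $23833.6 = −$21704.2.
Change in payoff = −$21704.2 − ($0) = −$21704.2.

−$21704.2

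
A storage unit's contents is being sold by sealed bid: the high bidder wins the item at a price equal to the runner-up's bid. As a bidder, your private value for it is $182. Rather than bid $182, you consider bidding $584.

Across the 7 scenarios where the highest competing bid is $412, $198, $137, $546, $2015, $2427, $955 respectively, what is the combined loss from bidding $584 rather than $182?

The deviation costs you only when the competing bid falls strictly between $182 and $584; elsewhere both bids give the same outcome.
$412: truthful payoff $0, deviation payoff −$230 → loss $230.
$198: truthful payoff $0, deviation payoff −$16 → loss $16.
$137: outcomes coincide → loss $0.
$546: truthful payoff $0, deviation payoff −$364 → loss $364.
$2015: outcomes coincide → loss $0.
$2427: outcomes coincide → loss $0.
$955: outcomes coincide → loss $0.
Total loss = $230 + $16 + $364 = $610.
Truthful bidding weakly dominates here: raising your bid can only win items priced above your value, and lowering it can only forfeit items priced below.

$610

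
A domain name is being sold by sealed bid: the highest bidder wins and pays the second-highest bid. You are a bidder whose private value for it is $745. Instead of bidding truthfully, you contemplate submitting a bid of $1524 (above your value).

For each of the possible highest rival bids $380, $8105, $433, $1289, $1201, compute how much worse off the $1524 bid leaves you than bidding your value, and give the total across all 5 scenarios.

The deviation costs you only when the competing bid falls strictly between $745 and $1524; elsewhere both bids give the same outcome.
$380: outcomes coincide → loss $0.
$8105: outcomes coincide → loss $0.
$433: outcomes coincide → loss $0.
$1289: truthful payoff $0, deviation payoff −$544 → loss $544.
$1201: truthful payoff $0, deviation payoff −$456 → loss $456.
Total loss = $544 + $456 = $1000.

$1000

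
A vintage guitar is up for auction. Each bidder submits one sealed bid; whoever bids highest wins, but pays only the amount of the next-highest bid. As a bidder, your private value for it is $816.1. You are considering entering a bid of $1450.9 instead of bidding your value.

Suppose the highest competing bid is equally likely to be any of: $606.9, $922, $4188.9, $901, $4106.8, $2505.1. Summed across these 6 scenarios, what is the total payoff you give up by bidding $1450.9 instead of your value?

The deviation costs you only when the competing bid falls strictly between $816.1 and $1450.9; elsewhere both bids give the same outcome.
$606.9: outcomes coincide → loss $0.
$922: truthful payoff $0, deviation payoff −$105.9 → loss $105.9.
$4188.9: outcomes coincide → loss $0.
$901: truthful payoff $0, deviation payoff −$84.9 → loss $84.9.
$4106.8: outcomes coincide → loss $0.
$2505.1: outcomes coincide → loss $0.
Total loss = $105.9 + $84.9 = $190.8.
Because the price is fixed by the runner-up's bid, deviating from your value can only change a good outcome into a bad one — never the reverse.

$190.8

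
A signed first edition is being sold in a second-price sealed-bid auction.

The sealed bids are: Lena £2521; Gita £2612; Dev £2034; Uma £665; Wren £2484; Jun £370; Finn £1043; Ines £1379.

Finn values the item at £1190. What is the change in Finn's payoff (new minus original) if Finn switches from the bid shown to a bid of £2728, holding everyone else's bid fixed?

The highest bid among the other bidders is £2612; Finn's bid doesn't change that.
Original bid £1043: Finn is not highest (top rival bid is £2612); payoff £0.
Alternative bid £2728: Finn is highest, pays the top rival bid £2612; payoff £1190 − £2612 = −£1422.
Change in payoff = −£1422 − (£0) = −£1422.

−£1422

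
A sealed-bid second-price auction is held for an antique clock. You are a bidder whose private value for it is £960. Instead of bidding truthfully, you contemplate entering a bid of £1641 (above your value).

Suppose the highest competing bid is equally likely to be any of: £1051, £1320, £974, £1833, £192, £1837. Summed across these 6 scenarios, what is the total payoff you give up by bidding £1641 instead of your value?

£465

The deviation costs you only when the competing bid falls strictly between £960 and £1641; elsewhere both bids give the same outcome.
£1051: truthful payoff £0, deviation payoff −£91 → loss £91.
£1320: truthful payoff £0, deviation payoff −£360 → loss £360.
£974: truthful payoff £0, deviation payoff −£14 → loss £14.
£1833: outcomes coincide → loss £0.
£192: outcomes coincide → loss £0.
£1837: outcomes coincide → loss £0.
Total loss = £91 + £360 + £14 = £465.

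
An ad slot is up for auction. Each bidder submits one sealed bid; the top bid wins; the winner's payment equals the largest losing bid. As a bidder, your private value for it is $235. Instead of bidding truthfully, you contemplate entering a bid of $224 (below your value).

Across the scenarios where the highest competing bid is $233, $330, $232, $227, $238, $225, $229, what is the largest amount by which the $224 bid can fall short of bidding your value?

$233: truthful gives $2, deviation gives $0 → loss $2.
$330: same outcome either way → loss $0.
$232: truthful gives $3, deviation gives $0 → loss $3.
$227: truthful gives $8, deviation gives $0 → loss $8.
$238: same outcome either way → loss $0.
$225: truthful gives $10, deviation gives $0 → loss $10.
$229: truthful gives $6, deviation gives $0 → loss $6.
Maximum loss: $10.

$10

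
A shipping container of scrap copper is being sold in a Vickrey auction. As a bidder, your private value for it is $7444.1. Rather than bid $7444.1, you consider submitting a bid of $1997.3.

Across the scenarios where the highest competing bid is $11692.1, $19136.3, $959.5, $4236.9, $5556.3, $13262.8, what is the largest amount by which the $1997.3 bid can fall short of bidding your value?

$3207.2

$11692.1: same outcome either way → loss $0.
$19136.3: same outcome either way → loss $0.
$959.5: same outcome either way → loss $0.
$4236.9: truthful gives $3207.2, deviation gives $0 → loss $3207.2.
$5556.3: truthful gives $1887.8, deviation gives $0 → loss $1887.8.
$13262.8: same outcome either way → loss $0.
Maximum loss: $3207.2.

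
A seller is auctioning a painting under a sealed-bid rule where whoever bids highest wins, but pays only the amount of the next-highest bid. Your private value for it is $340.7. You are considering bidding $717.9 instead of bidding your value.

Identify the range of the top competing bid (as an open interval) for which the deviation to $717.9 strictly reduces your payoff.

($340.7, $717.9)

If the competing bid is below $340.7, both bids win at the same price — no difference.
If it is above $717.9, both bids lose — no difference.
If it lies strictly between $340.7 and $717.9, bidding your value loses (payoff 0) while bidding $717.9 wins at a price above your value (payoff negative).
So the deviation strictly hurts on the open interval ($340.7, $717.9).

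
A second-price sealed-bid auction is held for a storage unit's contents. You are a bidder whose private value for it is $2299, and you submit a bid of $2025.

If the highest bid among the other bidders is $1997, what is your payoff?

$302

Your bid $2025 exceeds the highest competing bid $1997, so you win.
In a second-price auction the winner pays the second-highest bid, $1997.
Payoff = value − price = $2299 − $1997 = $302.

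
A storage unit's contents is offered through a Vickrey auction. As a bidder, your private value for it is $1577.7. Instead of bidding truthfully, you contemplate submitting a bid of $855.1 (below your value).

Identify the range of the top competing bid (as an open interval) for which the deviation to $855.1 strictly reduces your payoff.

($855.1, $1577.7)

If the competing bid is below $855.1, both bids win at the same price — no difference.
If it is above $1577.7, both bids lose — no difference.
If it lies strictly between $855.1 and $1577.7, bidding your value wins at a price below your value (positive payoff) while bidding $855.1 loses (payoff 0).
So the deviation strictly hurts on the open interval ($855.1, $1577.7).
Because the price is fixed by the runner-up's bid, deviating from your value can only change a good outcome into a bad one — never the reverse.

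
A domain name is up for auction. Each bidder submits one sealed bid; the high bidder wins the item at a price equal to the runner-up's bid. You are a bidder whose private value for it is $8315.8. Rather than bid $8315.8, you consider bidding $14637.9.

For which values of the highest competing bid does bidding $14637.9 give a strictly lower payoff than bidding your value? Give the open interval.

($8315.8, $14637.9)

If the competing bid is below $8315.8, both bids win at the same price — no difference.
If it is above $14637.9, both bids lose — no difference.
If it lies strictly between $8315.8 and $14637.9, bidding your value loses (payoff 0) while bidding $14637.9 wins at a price above your value (payoff negative).
So the deviation strictly hurts on the open interval ($8315.8, $14637.9).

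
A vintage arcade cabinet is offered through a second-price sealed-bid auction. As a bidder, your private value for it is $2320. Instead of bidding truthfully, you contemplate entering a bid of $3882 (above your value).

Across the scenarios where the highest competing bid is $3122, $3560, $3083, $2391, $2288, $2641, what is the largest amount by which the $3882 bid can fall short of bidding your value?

$1240

$3122: truthful gives $0, deviation gives −$802 → loss $802.
$3560: truthful gives $0, deviation gives −$1240 → loss $1240.
$3083: truthful gives $0, deviation gives −$763 → loss $763.
$2391: truthful gives $0, deviation gives −$71 → loss $71.
$2288: same outcome either way → loss $0.
$2641: truthful gives $0, deviation gives −$321 → loss $321.
Maximum loss: $1240.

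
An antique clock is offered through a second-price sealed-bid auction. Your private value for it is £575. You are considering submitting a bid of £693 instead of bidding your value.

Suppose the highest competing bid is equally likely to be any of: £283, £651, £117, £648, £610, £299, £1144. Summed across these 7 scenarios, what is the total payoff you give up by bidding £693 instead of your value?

The deviation costs you only when the competing bid falls strictly between £575 and £693; elsewhere both bids give the same outcome.
£283: outcomes coincide → loss £0.
£651: truthful payoff £0, deviation payoff −£76 → loss £76.
£117: outcomes coincide → loss £0.
£648: truthful payoff £0, deviation payoff −£73 → loss £73.
£610: truthful payoff £0, deviation payoff −£35 → loss £35.
£299: outcomes coincide → loss £0.
£1144: outcomes coincide → loss £0.
Total loss = £76 + £73 + £35 = £184.

£184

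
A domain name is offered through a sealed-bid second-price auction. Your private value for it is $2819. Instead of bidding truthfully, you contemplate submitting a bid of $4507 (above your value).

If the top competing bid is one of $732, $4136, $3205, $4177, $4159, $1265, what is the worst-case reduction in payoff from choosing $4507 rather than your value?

$1358

$732: same outcome either way → loss $0.
$4136: truthful gives $0, deviation gives −$1317 → loss $1317.
$3205: truthful gives $0, deviation gives −$386 → loss $386.
$4177: truthful gives $0, deviation gives −$1358 → loss $1358.
$4159: truthful gives $0, deviation gives −$1340 → loss $1340.
$1265: same outcome either way → loss $0.
Maximum loss: $1358.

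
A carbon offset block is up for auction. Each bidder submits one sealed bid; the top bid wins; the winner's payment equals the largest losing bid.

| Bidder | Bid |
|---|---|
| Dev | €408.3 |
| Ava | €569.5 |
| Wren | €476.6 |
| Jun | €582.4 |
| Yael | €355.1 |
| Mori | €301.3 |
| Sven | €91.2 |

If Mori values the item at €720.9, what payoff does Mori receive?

Highest bid: Jun at €582.4, so Jun wins.
Second-highest bid: Ava at €569.5 — that is the price the winner pays.
Mori did not win, so Mori pays nothing and receives nothing: payoff €0.

€0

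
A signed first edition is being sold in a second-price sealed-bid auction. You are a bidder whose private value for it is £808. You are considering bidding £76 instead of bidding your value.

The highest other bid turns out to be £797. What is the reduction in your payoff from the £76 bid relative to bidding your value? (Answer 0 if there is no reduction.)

Bidding your value £808: you win (since £808 > £797) and pay £797. Payoff £11.
Bidding £76: you lose. Payoff £0.
The competing bid £797 lies between your shaded bid and your value, so underbidding forfeits an item you could have won at a profitable price.
Loss from deviating = £11 − (£0) = £11.
Because the price is fixed by the runner-up's bid, deviating from your value can only change a good outcome into a bad one — never the reverse.

£11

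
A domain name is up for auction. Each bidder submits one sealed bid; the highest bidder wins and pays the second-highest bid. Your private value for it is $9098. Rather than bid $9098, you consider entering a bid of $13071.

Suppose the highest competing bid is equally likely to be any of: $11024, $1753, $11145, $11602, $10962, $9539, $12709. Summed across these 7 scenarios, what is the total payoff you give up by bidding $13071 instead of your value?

The deviation costs you only when the competing bid falls strictly between $9098 and $13071; elsewhere both bids give the same outcome.
$11024: truthful payoff $0, deviation payoff −$1926 → loss $1926.
$1753: outcomes coincide → loss $0.
$11145: truthful payoff $0, deviation payoff −$2047 → loss $2047.
$11602: truthful payoff $0, deviation payoff −$2504 → loss $2504.
$10962: truthful payoff $0, deviation payoff −$1864 → loss $1864.
$9539: truthful payoff $0, deviation payoff −$441 → loss $441.
$12709: truthful payoff $0, deviation payoff −$3611 → loss $3611.
Total loss = $1926 + $2047 + $2504 + $1864 + $441 + $3611 = $12393.
Truthful bidding weakly dominates here: raising your bid can only win items priced above your value, and lowering it can only forfeit items priced below.

$12393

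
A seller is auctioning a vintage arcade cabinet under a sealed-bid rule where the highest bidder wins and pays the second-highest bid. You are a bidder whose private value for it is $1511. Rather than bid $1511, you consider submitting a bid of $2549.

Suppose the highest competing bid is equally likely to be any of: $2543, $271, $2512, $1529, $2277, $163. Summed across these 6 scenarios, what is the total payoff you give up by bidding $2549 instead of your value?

The deviation costs you only when the competing bid falls strictly between $1511 and $2549; elsewhere both bids give the same outcome.
$2543: truthful payoff $0, deviation payoff −$1032 → loss $1032.
$271: outcomes coincide → loss $0.
$2512: truthful payoff $0, deviation payoff −$1001 → loss $1001.
$1529: truthful payoff $0, deviation payoff −$18 → loss $18.
$2277: truthful payoff $0, deviation payoff −$766 → loss $766.
$163: outcomes coincide → loss $0.
Total loss = $1032 + $1001 + $18 + $766 = $2817.

$2817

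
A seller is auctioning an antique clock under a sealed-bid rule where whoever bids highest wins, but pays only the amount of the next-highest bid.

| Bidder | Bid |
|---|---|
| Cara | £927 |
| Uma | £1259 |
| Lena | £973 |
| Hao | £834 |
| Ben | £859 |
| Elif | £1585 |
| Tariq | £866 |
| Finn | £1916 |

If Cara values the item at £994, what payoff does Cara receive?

£0

Highest bid: Finn at £1916, so Finn wins.
Second-highest bid: Elif at £1585 — that is the price the winner pays.
Cara did not win, so Cara pays nothing and receives nothing: payoff £0.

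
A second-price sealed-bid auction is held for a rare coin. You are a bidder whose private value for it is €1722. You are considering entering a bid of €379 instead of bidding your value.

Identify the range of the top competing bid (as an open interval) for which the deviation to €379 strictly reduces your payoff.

(€379, €1722)

If the competing bid is below €379, both bids win at the same price — no difference.
If it is above €1722, both bids lose — no difference.
If it lies strictly between €379 and €1722, bidding your value wins at a price below your value (positive payoff) while bidding €379 loses (payoff 0).
So the deviation strictly hurts on the open interval (€379, €1722).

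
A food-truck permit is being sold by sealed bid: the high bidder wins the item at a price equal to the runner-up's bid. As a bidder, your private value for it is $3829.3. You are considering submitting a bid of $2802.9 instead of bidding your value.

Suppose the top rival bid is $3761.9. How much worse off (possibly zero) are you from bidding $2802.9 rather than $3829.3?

$67.4

Bidding your value $3829.3: you win (since $3829.3 > $3761.9) and pay $3761.9. Payoff $67.4.
Bidding $2802.9: you lose. Payoff $0.
The competing bid $3761.9 lies between your shaded bid and your value, so underbidding forfeits an item you could have won at a profitable price.
Loss from deviating = $67.4 − ($0) = $67.4.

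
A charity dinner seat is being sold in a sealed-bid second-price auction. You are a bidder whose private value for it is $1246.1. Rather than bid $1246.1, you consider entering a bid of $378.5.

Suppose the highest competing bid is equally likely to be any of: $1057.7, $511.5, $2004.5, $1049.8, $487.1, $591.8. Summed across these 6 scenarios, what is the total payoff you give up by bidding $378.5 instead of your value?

$2532.6

The deviation costs you only when the competing bid falls strictly between $378.5 and $1246.1; elsewhere both bids give the same outcome.
$1057.7: truthful payoff $188.4, deviation payoff $0 → loss $188.4.
$511.5: truthful payoff $734.6, deviation payoff $0 → loss $734.6.
$2004.5: outcomes coincide → loss $0.
$1049.8: truthful payoff $196.3, deviation payoff $0 → loss $196.3.
$487.1: truthful payoff $759, deviation payoff $0 → loss $759.
$591.8: truthful payoff $654.3, deviation payoff $0 → loss $654.3.
Total loss = $188.4 + $734.6 + $196.3 + $759 + $654.3 = $2532.6.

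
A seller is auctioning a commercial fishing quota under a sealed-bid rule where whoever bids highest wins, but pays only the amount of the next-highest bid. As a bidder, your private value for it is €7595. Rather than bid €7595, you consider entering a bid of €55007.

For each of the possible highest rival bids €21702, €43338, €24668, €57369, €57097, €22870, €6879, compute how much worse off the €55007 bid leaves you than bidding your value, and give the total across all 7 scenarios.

€82198

The deviation costs you only when the competing bid falls strictly between €7595 and €55007; elsewhere both bids give the same outcome.
€21702: truthful payoff €0, deviation payoff −€14107 → loss €14107.
€43338: truthful payoff €0, deviation payoff −€35743 → loss €35743.
€24668: truthful payoff €0, deviation payoff −€17073 → loss €17073.
€57369: outcomes coincide → loss €0.
€57097: outcomes coincide → loss €0.
€22870: truthful payoff €0, deviation payoff −€15275 → loss €15275.
€6879: outcomes coincide → loss €0.
Total loss = €14107 + €35743 + €17073 + €15275 = €82198.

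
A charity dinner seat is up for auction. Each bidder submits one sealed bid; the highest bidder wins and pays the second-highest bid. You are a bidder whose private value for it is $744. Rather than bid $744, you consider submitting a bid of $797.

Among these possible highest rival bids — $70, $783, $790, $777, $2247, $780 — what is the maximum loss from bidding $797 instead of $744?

$70: same outcome either way → loss $0.
$783: truthful gives $0, deviation gives −$39 → loss $39.
$790: truthful gives $0, deviation gives −$46 → loss $46.
$777: truthful gives $0, deviation gives −$33 → loss $33.
$2247: same outcome either way → loss $0.
$780: truthful gives $0, deviation gives −$36 → loss $36.
Maximum loss: $46.

$46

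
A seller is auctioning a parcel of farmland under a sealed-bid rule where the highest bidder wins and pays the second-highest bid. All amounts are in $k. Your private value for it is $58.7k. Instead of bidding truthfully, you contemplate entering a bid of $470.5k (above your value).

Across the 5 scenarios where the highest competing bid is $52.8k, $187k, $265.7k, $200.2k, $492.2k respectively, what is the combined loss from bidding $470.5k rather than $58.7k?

$476.8k

The deviation costs you only when the competing bid falls strictly between $58.7k and $470.5k; elsewhere both bids give the same outcome.
$52.8k: outcomes coincide → loss $0k.
$187k: truthful payoff $0k, deviation payoff −$128.3k → loss $128.3k.
$265.7k: truthful payoff $0k, deviation payoff −$207k → loss $207k.
$200.2k: truthful payoff $0k, deviation payoff −$141.5k → loss $141.5k.
$492.2k: outcomes coincide → loss $0k.
Total loss = $128.3k + $207k + $141.5k = $476.8k.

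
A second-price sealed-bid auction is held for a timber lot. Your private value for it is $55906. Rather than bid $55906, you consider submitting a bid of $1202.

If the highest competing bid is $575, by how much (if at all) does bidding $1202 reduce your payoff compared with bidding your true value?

$0

Bidding your value $55906: you win (since $55906 > $575) and pay $575. Payoff $55331.
Bidding $1202: you win and pay $575. Payoff $55906 − $575 = $55331.
Difference = $55331 − $55331 = $0; both bids lead to the same outcome because the competing bid is below both your value and your alternative bid.
In a second-price auction your bid sets only whether you win, not what you pay, so bidding your true value is weakly dominant.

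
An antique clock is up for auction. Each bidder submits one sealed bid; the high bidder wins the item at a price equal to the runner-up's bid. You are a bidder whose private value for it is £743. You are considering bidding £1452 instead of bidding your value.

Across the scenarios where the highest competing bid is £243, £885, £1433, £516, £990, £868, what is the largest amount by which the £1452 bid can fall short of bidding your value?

£690

£243: same outcome either way → loss £0.
£885: truthful gives £0, deviation gives −£142 → loss £142.
£1433: truthful gives £0, deviation gives −£690 → loss £690.
£516: same outcome either way → loss £0.
£990: truthful gives £0, deviation gives −£247 → loss £247.
£868: truthful gives £0, deviation gives −£125 → loss £125.
Maximum loss: £690.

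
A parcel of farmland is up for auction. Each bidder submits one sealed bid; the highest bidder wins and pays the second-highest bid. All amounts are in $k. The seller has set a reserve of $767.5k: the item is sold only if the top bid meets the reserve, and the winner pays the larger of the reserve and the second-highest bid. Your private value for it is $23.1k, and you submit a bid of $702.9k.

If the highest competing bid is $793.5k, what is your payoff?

Your bid $702.9k is below the highest competing bid $793.5k, so you lose. Payoff $0k.

$0k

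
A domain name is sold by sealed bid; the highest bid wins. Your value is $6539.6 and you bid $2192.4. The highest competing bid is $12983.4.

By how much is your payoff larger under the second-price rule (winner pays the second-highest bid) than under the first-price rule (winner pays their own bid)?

$0

Your bid $2192.4 is below $12983.4, so you lose under either rule.
Payoff is $0 in both cases; difference = $0.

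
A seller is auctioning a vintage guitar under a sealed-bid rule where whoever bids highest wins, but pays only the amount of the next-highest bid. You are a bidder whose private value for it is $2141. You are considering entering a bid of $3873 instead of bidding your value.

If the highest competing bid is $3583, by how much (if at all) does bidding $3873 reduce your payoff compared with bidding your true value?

$1442

Bidding your value $2141: you lose (since $2141 < $3583). Payoff $0.
Bidding $3873: you win and pay $3583. Payoff $2141 − $3583 = −$1442.
The competing bid $3583 lies between your value and your inflated bid, so overbidding wins an item priced above your value.
Loss from deviating = $0 − (−$1442) = $1442.
Because the price is fixed by the runner-up's bid, deviating from your value can only change a good outcome into a bad one — never the reverse.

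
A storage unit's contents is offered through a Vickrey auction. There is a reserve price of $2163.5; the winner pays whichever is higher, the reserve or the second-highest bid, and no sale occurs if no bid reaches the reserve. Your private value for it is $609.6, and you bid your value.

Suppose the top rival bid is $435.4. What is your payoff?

$0

Your bid $609.6 is the highest bid but falls below the reserve $2163.5, so the item goes unsold. Payoff $0.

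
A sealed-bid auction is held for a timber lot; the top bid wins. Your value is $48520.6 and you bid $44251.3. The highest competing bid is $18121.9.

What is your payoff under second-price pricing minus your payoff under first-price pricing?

You have the highest bid, so you win under either rule.
Second-price: pay $18121.9 → payoff $30398.7.
First-price: pay your own bid $44251.3 → payoff $4269.3.
Difference = $30398.7 − ($4269.3) = $26129.4.

$26129.4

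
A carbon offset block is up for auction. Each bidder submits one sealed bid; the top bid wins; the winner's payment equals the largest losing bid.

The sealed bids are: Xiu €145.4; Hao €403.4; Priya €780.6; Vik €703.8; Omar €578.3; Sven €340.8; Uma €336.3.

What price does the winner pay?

Highest bid: Priya at €780.6, so Priya wins.
Second-highest bid: Vik at €703.8 — that is the price the winner pays.

€703.8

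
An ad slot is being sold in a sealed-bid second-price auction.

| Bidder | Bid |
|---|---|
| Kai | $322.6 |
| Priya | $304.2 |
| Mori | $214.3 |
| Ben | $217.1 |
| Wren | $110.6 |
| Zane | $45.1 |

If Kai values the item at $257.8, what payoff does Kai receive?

Highest bid: Kai at $322.6, so Kai wins.
Second-highest bid: Priya at $304.2 — that is the price the winner pays.
Kai's payoff = value − price = $257.8 − $304.2 = −$46.4.

−$46.4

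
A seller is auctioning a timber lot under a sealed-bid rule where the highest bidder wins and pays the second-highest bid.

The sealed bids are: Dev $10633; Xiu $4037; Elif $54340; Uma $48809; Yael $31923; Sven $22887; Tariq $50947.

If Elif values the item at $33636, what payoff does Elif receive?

Highest bid: Elif at $54340, so Elif wins.
Second-highest bid: Tariq at $50947 — that is the price the winner pays.
Elif's payoff = value − price = $33636 − $50947 = −$17311.

−$17311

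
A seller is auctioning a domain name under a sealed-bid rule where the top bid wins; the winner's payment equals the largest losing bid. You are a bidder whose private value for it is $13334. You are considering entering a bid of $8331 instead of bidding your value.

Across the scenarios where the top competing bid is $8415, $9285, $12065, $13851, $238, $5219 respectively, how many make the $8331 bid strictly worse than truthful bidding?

3

The deviation hurts exactly when the highest competing bid lies strictly between $8331 and $13334 — underbidding then forfeits a profitable win.
$8415: inside the interval → strictly worse (loss $4919).
$9285: inside the interval → strictly worse (loss $4049).
$12065: inside the interval → strictly worse (loss $1269).
$13851: above both → same outcome either way.
$238: below both → same outcome either way.
$5219: below both → same outcome either way.
Count: 3.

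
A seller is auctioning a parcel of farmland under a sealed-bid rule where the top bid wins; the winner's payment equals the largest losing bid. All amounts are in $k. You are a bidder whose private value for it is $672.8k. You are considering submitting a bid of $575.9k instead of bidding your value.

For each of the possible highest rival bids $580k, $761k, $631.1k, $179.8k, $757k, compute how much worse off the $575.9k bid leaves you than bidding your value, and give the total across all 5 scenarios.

The deviation costs you only when the competing bid falls strictly between $575.9k and $672.8k; elsewhere both bids give the same outcome.
$580k: truthful payoff $92.8k, deviation payoff $0k → loss $92.8k.
$761k: outcomes coincide → loss $0k.
$631.1k: truthful payoff $41.7k, deviation payoff $0k → loss $41.7k.
$179.8k: outcomes coincide → loss $0k.
$757k: outcomes coincide → loss $0k.
Total loss = $92.8k + $41.7k = $134.5k.

$134.5k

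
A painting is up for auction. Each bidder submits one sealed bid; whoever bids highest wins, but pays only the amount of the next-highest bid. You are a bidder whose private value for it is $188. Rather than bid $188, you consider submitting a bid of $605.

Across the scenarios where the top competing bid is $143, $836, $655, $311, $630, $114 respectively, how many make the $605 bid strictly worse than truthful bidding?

The deviation hurts exactly when the highest competing bid lies strictly between $188 and $605 — overbidding then wins at a price above your value.
$143: below both → same outcome either way.
$836: above both → same outcome either way.
$655: above both → same outcome either way.
$311: inside the interval → strictly worse (loss $123).
$630: above both → same outcome either way.
$114: below both → same outcome either way.
Count: 1.

1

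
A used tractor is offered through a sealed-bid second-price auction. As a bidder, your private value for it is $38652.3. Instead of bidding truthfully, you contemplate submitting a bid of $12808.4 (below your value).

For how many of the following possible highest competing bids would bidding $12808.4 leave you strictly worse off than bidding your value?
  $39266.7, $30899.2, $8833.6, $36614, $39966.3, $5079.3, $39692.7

The deviation hurts exactly when the highest competing bid lies strictly between $12808.4 and $38652.3 — underbidding then forfeits a profitable win.
$39266.7: above both → same outcome either way.
$30899.2: inside the interval → strictly worse (loss $7753.1).
$8833.6: below both → same outcome either way.
$36614: inside the interval → strictly worse (loss $2038.3).
$39966.3: above both → same outcome either way.
$5079.3: below both → same outcome either way.
$39692.7: above both → same outcome either way.
Count: 2.

2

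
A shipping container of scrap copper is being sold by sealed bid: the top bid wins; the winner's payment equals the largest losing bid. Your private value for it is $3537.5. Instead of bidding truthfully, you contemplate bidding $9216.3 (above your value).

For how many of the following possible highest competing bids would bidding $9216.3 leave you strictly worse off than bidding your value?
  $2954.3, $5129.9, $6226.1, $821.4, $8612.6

3

The deviation hurts exactly when the highest competing bid lies strictly between $3537.5 and $9216.3 — overbidding then wins at a price above your value.
$2954.3: below both → same outcome either way.
$5129.9: inside the interval → strictly worse (loss $1592.4).
$6226.1: inside the interval → strictly worse (loss $2688.6).
$821.4: below both → same outcome either way.
$8612.6: inside the interval → strictly worse (loss $5075.1).
Count: 3.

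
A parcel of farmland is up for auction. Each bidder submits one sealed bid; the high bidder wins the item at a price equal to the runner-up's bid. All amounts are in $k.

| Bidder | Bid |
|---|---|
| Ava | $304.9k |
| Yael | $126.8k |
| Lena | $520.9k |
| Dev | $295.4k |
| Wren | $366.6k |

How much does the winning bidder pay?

Highest bid: Lena at $520.9k, so Lena wins.
Second-highest bid: Wren at $366.6k — that is the price the winner pays.

$366.6k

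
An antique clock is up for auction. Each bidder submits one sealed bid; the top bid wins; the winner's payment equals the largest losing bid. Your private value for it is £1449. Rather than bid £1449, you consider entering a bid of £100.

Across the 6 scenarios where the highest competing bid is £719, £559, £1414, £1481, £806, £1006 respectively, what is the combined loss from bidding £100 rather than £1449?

The deviation costs you only when the competing bid falls strictly between £100 and £1449; elsewhere both bids give the same outcome.
£719: truthful payoff £730, deviation payoff £0 → loss £730.
£559: truthful payoff £890, deviation payoff £0 → loss £890.
£1414: truthful payoff £35, deviation payoff £0 → loss £35.
£1481: outcomes coincide → loss £0.
£806: truthful payoff £643, deviation payoff £0 → loss £643.
£1006: truthful payoff £443, deviation payoff £0 → loss £443.
Total loss = £730 + £890 + £35 + £643 + £443 = £2741.

£2741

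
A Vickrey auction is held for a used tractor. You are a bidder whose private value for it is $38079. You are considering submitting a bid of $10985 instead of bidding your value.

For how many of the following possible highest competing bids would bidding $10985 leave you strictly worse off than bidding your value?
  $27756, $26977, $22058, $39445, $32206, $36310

5

The deviation hurts exactly when the highest competing bid lies strictly between $10985 and $38079 — underbidding then forfeits a profitable win.
$27756: inside the interval → strictly worse (loss $10323).
$26977: inside the interval → strictly worse (loss $11102).
$22058: inside the interval → strictly worse (loss $16021).
$39445: above both → same outcome either way.
$32206: inside the interval → strictly worse (loss $5873).
$36310: inside the interval → strictly worse (loss $1769).
Count: 5.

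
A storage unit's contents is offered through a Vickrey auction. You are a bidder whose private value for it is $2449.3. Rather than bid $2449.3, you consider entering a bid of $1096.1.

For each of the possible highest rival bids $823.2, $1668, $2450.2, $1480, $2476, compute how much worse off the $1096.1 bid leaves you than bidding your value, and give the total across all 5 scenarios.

The deviation costs you only when the competing bid falls strictly between $1096.1 and $2449.3; elsewhere both bids give the same outcome.
$823.2: outcomes coincide → loss $0.
$1668: truthful payoff $781.3, deviation payoff $0 → loss $781.3.
$2450.2: outcomes coincide → loss $0.
$1480: truthful payoff $969.3, deviation payoff $0 → loss $969.3.
$2476: outcomes coincide → loss $0.
Total loss = $781.3 + $969.3 = $1750.6.

$1750.6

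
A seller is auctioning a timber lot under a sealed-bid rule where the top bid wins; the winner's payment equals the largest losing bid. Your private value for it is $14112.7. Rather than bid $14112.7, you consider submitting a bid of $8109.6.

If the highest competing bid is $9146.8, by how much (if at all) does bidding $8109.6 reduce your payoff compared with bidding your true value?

Bidding your value $14112.7: you win (since $14112.7 > $9146.8) and pay $9146.8. Payoff $4965.9.
Bidding $8109.6: you lose. Payoff $0.
The competing bid $9146.8 lies between your shaded bid and your value, so underbidding forfeits an item you could have won at a profitable price.
Loss from deviating = $4965.9 − ($0) = $4965.9.
Because the price is fixed by the runner-up's bid, deviating from your value can only change a good outcome into a bad one — never the reverse.

$4965.9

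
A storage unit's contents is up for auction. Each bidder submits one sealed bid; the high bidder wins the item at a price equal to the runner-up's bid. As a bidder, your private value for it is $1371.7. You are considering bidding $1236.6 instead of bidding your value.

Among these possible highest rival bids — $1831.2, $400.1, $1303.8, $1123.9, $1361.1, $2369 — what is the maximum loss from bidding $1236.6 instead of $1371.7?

$67.9

$1831.2: same outcome either way → loss $0.
$400.1: same outcome either way → loss $0.
$1303.8: truthful gives $67.9, deviation gives $0 → loss $67.9.
$1123.9: same outcome either way → loss $0.
$1361.1: truthful gives $10.6, deviation gives $0 → loss $10.6.
$2369: same outcome either way → loss $0.
Maximum loss: $67.9.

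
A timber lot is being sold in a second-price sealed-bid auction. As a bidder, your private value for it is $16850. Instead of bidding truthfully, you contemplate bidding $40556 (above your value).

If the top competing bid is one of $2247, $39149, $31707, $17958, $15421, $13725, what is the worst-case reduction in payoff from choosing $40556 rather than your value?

$2247: same outcome either way → loss $0.
$39149: truthful gives $0, deviation gives −$22299 → loss $22299.
$31707: truthful gives $0, deviation gives −$14857 → loss $14857.
$17958: truthful gives $0, deviation gives −$1108 → loss $1108.
$15421: same outcome either way → loss $0.
$13725: same outcome either way → loss $0.
Maximum loss: $22299.

$22299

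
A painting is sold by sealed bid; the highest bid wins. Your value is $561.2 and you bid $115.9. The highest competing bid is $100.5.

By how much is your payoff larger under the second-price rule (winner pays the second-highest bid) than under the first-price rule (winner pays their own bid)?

You have the highest bid, so you win under either rule.
Second-price: pay $100.5 → payoff $460.7.
First-price: pay your own bid $115.9 → payoff $445.3.
Difference = $460.7 − ($445.3) = $15.4.

$15.4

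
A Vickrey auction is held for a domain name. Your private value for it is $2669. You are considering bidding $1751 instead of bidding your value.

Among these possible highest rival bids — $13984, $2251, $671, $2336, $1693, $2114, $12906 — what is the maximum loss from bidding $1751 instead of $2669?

$13984: same outcome either way → loss $0.
$2251: truthful gives $418, deviation gives $0 → loss $418.
$671: same outcome either way → loss $0.
$2336: truthful gives $333, deviation gives $0 → loss $333.
$1693: same outcome either way → loss $0.
$2114: truthful gives $555, deviation gives $0 → loss $555.
$12906: same outcome either way → loss $0.
Maximum loss: $555.

$555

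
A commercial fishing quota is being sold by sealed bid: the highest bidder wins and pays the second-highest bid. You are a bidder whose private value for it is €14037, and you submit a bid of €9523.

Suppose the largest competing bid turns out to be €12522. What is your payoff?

€0

Your bid €9523 is below the highest competing bid €12522, so you lose.
A losing bidder pays nothing and receives nothing: payoff = €0.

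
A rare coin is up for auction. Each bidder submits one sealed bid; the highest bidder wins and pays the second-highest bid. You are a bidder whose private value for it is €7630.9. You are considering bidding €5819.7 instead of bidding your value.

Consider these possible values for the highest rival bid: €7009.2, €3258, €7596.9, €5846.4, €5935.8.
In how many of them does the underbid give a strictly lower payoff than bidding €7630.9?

4

The deviation hurts exactly when the highest competing bid lies strictly between €5819.7 and €7630.9 — underbidding then forfeits a profitable win.
€7009.2: inside the interval → strictly worse (loss €621.7).
€3258: below both → same outcome either way.
€7596.9: inside the interval → strictly worse (loss €34).
€5846.4: inside the interval → strictly worse (loss €1784.5).
€5935.8: inside the interval → strictly worse (loss €1695.1).
Count: 4.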